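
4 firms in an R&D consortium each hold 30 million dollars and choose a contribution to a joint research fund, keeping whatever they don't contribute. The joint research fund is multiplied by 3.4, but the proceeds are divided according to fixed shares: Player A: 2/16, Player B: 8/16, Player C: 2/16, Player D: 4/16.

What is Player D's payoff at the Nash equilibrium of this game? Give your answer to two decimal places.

Player j's private return per contributed unit is 3.4 × (j's share). Contributing is weakly dominant for j when that share is at least 1/3.4 = 0.2941, and contributing 0 is dominant otherwise.
Only Player B (8/16) clears that bar, contributing 30; the remaining 3 contribute 0. Total contributed: 30.
Player D keeps 30 and receives 3.4 × 30 × 4/16 = 25.50 from the joint research fund, for a payoff of 55.50.

55.50 million dollars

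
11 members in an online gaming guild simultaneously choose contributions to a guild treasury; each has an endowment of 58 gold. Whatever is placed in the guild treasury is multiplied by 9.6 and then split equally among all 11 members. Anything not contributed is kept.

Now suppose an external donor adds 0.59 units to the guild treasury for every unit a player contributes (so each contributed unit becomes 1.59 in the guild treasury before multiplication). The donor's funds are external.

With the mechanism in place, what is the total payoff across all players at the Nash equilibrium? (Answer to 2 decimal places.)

9738.43 gold

With the mechanism, a contributed unit returns 9.6 × 1.59 / 11 = 1.3876 per unit of net cost to the contributor — now above 1 — so contributing fully is weakly dominant for every player.
At the Nash equilibrium everyone contributes 58. Group total payoff = 9.6 × 1.59 × 638 = 9738.43.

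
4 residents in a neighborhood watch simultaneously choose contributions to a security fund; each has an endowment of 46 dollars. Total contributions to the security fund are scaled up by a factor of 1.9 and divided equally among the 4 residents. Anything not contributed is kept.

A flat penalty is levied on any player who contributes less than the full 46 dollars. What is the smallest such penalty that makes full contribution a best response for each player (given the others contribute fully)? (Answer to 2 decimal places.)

24.15 dollars

Given the others contribute fully, the best deviation is to contribute 0 (any partial contribution still incurs the fine and gives up units whose private return 0.4750 is below 1).
Deviating from 46 to 0 saves 46 dollars but forfeits the deviator's share of the drop in the security fund: 1.9/4 × 46 = 21.85.
So the deviation gain is 46 − 21.85 = 24.15, and the fine must be at least 24.15 dollars to wipe it out.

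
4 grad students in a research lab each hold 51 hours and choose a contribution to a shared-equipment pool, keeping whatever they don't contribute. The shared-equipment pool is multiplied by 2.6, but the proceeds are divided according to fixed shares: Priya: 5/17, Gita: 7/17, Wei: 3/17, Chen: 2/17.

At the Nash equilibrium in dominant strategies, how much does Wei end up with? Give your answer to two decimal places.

74.40 hours

For player j, contributing a unit is worthwhile iff 2.6 × (j's share) ≥ 1, i.e. iff j's share is at least 0.3846.
Gita alone (share 7/17) is above the threshold, contributing 51; the remaining 3 contribute 0. Total contributed: 51.
Wei keeps 51 and receives 2.6 × 51 × 3/17 = 23.40 from the shared-equipment pool, for a payoff of 74.40.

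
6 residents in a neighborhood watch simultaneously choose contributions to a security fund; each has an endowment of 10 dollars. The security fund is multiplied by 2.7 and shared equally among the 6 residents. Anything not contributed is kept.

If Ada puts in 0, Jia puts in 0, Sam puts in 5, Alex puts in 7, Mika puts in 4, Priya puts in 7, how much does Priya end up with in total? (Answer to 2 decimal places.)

13.35 dollars

Total contributed: 0 + 0 + 5 + 7 + 4 + 7 = 23.
Each receives 2.7 × 23 / 6 = 10.35 from the security fund.
Priya keeps 10 − 7 = 3, so Priya's payoff is 3 + 10.35 = 13.35.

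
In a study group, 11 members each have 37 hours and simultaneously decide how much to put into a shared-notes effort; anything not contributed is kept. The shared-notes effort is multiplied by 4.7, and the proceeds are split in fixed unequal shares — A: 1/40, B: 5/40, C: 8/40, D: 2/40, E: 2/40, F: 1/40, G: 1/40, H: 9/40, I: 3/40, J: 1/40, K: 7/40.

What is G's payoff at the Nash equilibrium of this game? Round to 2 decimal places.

41.35 hours

Each unit j contributes comes back to j as 4.7 × (j's share), so j prefers to contribute only if that share exceeds 1/4.7 = 0.2128; otherwise keeping the unit dominates.
H alone (share 9/40) is above the threshold, contributing 37; the remaining 10 contribute 0. Total contributed: 37.
G keeps 37 and receives 4.7 × 37 × 1/40 = 4.35 from the shared-notes effort, for a payoff of 41.35.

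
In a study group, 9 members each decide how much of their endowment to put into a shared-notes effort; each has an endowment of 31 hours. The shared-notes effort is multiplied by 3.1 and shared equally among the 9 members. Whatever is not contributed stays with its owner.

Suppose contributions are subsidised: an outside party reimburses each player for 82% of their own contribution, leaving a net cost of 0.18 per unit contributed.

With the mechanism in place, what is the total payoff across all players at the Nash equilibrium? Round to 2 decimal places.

With the mechanism, a contributed unit returns (3.1/9) / 0.18 = 1.9136 per unit of net cost to the contributor — now above 1 — so contributing fully is weakly dominant for every player.
At the Nash equilibrium everyone contributes 31. Group total payoff = 9 × (31 × 0.82 + 3.1 × 31) = 1093.68.

1093.68 hours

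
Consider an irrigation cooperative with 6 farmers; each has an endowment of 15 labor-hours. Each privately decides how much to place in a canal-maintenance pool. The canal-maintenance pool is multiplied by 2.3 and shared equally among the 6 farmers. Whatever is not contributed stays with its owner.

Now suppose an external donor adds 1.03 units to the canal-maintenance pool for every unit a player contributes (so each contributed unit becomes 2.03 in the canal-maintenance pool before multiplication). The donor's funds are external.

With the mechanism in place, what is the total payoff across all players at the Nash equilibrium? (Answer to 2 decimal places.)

With the mechanism, a contributed unit returns 2.3 × 2.03 / 6 = 0.7782 per unit of net cost — still below 1 — so contributing 0 remains dominant for every player.
At the Nash equilibrium no one contributes; group total payoff = 6 × 15 = 90.

90.00 labor-hours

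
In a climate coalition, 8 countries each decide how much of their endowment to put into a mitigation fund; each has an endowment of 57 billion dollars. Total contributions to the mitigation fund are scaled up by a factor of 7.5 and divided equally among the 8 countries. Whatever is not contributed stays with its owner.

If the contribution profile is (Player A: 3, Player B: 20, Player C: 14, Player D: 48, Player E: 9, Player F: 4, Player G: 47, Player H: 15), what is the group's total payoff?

Total contributed: 3 + 20 + 14 + 48 + 9 + 4 + 47 + 15 = 160; total kept: 8 × 57 − 160 = 296.
The mitigation fund pays out 7.5 × 160 = 1200.00 in aggregate.
Group total = 296 + 1200.00 = 1496.00.

1496.00 billion dollars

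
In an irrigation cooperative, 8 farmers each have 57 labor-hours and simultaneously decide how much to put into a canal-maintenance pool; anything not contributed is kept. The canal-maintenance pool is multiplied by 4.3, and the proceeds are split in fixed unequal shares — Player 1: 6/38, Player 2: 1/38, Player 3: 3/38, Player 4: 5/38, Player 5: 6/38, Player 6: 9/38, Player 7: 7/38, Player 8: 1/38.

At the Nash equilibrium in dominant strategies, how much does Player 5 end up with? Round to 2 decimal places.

95.70 labor-hours

A player with share s gets back 4.3·s per unit contributed, so full contribution is dominant for anyone with s > 1/4.3 = 0.2326 and zero contribution is dominant for anyone below.
Player 6 alone (share 9/38) is above the threshold, contributing 57; the remaining 7 contribute 0. Total contributed: 57.
Player 5 keeps 57 and receives 4.3 × 57 × 6/38 = 38.70 from the canal-maintenance pool, for a payoff of 95.70.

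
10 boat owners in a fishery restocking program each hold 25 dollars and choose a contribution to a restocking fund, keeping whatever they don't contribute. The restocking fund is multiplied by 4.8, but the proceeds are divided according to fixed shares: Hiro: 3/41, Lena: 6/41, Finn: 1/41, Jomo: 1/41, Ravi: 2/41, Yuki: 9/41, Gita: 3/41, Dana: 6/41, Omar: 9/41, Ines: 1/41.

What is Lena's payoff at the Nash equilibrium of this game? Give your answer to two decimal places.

Player j's private return per contributed unit is 4.8 × (j's share). Contributing is weakly dominant for j when that share is at least 1/4.8 = 0.2083, and contributing 0 is dominant otherwise.
The shares above 0.2083 belong to Yuki and Omar, contributing 25 each; the remaining 8 contribute 0. Total contributed: 50.
Lena keeps 25 and receives 4.8 × 50 × 6/41 = 35.12 from the restocking fund, for a payoff of 60.12.

60.12 dollars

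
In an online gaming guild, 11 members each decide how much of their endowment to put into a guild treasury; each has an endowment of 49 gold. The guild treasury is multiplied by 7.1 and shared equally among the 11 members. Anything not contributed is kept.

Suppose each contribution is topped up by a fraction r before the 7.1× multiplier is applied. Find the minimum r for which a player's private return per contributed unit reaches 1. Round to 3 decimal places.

0.549

With matching at rate r, one contributed unit becomes (1 + r) in the guild treasury and returns 7.1 × (1 + r) / 11 to the contributor.
Setting this equal to 1: 1 + r = 11/7.1 = 1.5493.
So the minimum matching rate is r = 1.5493 − 1 = 0.549.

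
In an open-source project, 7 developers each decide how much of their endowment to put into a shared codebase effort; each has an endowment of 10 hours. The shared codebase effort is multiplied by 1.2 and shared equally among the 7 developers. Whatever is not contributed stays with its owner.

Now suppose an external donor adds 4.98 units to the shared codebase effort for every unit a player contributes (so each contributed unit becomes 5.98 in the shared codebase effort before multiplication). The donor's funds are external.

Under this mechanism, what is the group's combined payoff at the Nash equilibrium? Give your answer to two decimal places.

The effective private return per unit is now 1.2 × 5.98 / 7 = 1.0251 > 1, so every player's dominant strategy flips to full contribution.
At the Nash equilibrium everyone contributes 10. Group total payoff = 1.2 × 5.98 × 70 = 502.32.

502.32 hours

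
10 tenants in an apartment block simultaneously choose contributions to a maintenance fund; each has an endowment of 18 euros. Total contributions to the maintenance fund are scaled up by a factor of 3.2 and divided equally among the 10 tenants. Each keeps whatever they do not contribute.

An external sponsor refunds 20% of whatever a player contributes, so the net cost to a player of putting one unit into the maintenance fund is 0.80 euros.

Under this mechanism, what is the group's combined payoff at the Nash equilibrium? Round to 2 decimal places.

180.00 euros

With the mechanism, a contributed unit returns (3.2/10) / 0.80 = 0.4000 per unit of net cost — still below 1 — so contributing 0 remains dominant for every player.
Everyone keeps their endowment and the group total is 10 × 18 = 180.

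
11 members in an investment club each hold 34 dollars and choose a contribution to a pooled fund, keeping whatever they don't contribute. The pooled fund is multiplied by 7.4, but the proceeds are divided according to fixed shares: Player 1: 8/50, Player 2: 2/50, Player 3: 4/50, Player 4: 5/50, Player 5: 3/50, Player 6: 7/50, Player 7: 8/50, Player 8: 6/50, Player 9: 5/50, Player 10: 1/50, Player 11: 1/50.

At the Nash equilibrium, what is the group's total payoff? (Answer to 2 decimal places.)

1026.80 dollars

For player j, contributing a unit is worthwhile iff 7.4 × (j's share) ≥ 1, i.e. iff j's share is at least 0.1351.
The shares above 0.1351 belong to Player 1, Player 6 and Player 7, contributing 34 each; the remaining 8 contribute 0. Total contributed: 102.
The pooled fund pays out 7.4 × 102 = 754.80 in total (split across the unequal shares, but the aggregate is all that matters for the group sum).
The 8 free-riders keep 34 each, adding 272. Group total = 272 + 754.80 = 1026.80.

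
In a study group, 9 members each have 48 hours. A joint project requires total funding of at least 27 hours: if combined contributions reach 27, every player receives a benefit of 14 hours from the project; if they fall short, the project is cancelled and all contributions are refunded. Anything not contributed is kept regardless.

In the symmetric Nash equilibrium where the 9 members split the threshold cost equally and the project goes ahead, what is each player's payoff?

Equal share of the threshold: 27/9 = 3.
At this profile no one gains by cutting their contribution: any cut drops the total below 27, the project is cancelled, contributions are refunded, and the deviator ends with 48, which is less than 48 − 3 + 14 = 59. Contributing more than 3 just wastes the excess. So contributing exactly 3 is a best response.
Each player's payoff: 48 − 3 + 14 = 59.

59 hours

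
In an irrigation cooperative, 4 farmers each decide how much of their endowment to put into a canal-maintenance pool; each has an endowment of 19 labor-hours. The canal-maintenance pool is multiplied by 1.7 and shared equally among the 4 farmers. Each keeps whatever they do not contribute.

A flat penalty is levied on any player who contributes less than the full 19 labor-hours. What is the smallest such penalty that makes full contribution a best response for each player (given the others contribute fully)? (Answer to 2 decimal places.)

Given the others contribute fully, the best deviation is to contribute 0 (any partial contribution still incurs the fine and gives up units whose private return 0.4250 is below 1).
Deviating from 19 to 0 saves 19 labor-hours but forfeits the deviator's share of the drop in the canal-maintenance pool: 1.7/4 × 19 = 8.07.
So the deviation gain is 19 − 8.07 = 10.93, and the fine must be at least 10.93 labor-hours to wipe it out.

10.93 labor-hours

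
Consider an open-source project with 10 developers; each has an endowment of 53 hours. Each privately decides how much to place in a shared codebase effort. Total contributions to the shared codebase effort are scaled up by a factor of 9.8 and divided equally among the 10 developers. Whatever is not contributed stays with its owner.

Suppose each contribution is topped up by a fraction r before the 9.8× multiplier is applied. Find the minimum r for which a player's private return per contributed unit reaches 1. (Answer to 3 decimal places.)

With matching at rate r, one contributed unit becomes (1 + r) in the shared codebase effort and returns 9.8 × (1 + r) / 10 to the contributor.
Setting this equal to 1: 1 + r = 10/9.8 = 1.0204.
So the minimum matching rate is r = 1.0204 − 1 = 0.020.

0.020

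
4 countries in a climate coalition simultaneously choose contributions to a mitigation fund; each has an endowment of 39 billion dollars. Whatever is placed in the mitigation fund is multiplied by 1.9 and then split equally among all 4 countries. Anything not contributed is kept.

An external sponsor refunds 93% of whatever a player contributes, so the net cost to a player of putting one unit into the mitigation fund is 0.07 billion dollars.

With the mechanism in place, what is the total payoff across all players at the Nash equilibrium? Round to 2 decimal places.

441.48 billion dollars

Under the mechanism each unit contributed yields (1.9/4) / 0.07 = 6.7857 back to its contributor per unit of net cost, which exceeds 1, making full contribution the dominant choice for everyone.
So the Nash equilibrium is full contribution by all 4; the group earns 4 × (39 × 0.93 + 1.9 × 39) = 441.48.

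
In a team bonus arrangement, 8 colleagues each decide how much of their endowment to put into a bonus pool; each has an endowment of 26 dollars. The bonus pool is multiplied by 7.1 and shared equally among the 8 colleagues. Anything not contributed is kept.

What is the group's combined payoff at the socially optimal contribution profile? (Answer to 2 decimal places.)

1476.80 dollars

Each contributed unit returns 7.100 to the group as a whole (0.8875 to each of 8 players), which exceeds 1, so the social optimum is full contribution: group total = 7.100 × 208 = 1476.80.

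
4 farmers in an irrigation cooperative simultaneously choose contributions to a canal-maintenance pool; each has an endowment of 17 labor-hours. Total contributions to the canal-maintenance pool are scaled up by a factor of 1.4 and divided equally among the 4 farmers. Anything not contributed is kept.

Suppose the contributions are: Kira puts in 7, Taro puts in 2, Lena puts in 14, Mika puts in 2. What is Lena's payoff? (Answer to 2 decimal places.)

11.75 labor-hours

Total contributed: 7 + 2 + 14 + 2 = 25.
Each receives 1.4 × 25 / 4 = 8.75 from the canal-maintenance pool.
Lena keeps 17 − 14 = 3, so Lena's payoff is 3 + 8.75 = 11.75.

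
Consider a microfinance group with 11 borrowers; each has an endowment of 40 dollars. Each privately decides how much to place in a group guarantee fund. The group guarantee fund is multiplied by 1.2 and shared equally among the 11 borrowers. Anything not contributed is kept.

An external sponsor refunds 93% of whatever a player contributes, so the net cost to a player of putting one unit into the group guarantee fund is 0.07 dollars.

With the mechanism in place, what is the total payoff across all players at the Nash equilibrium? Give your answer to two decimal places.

937.20 dollars

With the mechanism, a contributed unit returns (1.2/11) / 0.07 = 1.5584 per unit of net cost to the contributor — now above 1 — so contributing fully is weakly dominant for every player.
At the Nash equilibrium everyone contributes 40. Group total payoff = 11 × (40 × 0.93 + 1.2 × 40) = 937.20.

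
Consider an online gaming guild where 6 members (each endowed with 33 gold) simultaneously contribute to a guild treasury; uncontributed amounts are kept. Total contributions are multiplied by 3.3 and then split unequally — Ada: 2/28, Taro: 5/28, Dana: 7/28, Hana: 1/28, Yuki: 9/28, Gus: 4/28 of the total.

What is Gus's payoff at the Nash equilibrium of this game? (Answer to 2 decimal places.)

For player j, contributing a unit is worthwhile iff 3.3 × (j's share) ≥ 1, i.e. iff j's share is at least 0.3030.
Yuki alone (share 9/28) is above the threshold, contributing 33; the remaining 5 contribute 0. Total contributed: 33.
Gus keeps 33 and receives 3.3 × 33 × 4/28 = 15.56 from the guild treasury, for a payoff of 48.56.

48.56 gold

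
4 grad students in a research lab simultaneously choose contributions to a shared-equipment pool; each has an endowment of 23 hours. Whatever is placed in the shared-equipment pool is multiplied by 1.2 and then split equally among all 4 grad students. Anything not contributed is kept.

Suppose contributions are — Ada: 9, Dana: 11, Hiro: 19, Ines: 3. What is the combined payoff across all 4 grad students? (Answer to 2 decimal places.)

Total contributed: 9 + 11 + 19 + 3 = 42; total kept: 4 × 23 − 42 = 50.
The shared-equipment pool pays out 1.2 × 42 = 50.40 in aggregate.
Group total = 50 + 50.40 = 100.40.

100.40 hours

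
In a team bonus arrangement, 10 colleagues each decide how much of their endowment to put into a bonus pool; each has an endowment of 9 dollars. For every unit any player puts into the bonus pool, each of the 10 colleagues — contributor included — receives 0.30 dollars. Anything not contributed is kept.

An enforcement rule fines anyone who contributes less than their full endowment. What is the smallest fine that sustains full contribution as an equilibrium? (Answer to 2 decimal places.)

Given the others contribute fully, the best deviation is to contribute 0 (any partial contribution still incurs the fine and gives up units whose private return 0.30 is below 1).
Deviating from 9 to 0 saves 9 dollars but forfeits the deviator's share of the drop in the bonus pool: 0.30 × 9 = 2.70.
So the deviation gain is 9 − 2.70 = 6.30, and the fine must be at least 6.30 dollars to wipe it out.

6.30 dollars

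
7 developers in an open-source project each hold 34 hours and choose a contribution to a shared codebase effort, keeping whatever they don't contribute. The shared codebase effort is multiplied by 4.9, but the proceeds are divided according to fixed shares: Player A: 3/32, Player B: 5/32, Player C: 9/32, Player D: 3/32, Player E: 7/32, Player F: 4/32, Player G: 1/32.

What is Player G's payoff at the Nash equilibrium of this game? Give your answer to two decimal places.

44.41 hours

Player j's private return per contributed unit is 4.9 × (j's share). Contributing is weakly dominant for j when that share is at least 1/4.9 = 0.2041, and contributing 0 is dominant otherwise.
Player C and Player E clear that bar, contributing 34 each; the remaining 5 contribute 0. Total contributed: 68.
Player G keeps 34 and receives 4.9 × 68 × 1/32 = 10.41 from the shared codebase effort, for a payoff of 44.41.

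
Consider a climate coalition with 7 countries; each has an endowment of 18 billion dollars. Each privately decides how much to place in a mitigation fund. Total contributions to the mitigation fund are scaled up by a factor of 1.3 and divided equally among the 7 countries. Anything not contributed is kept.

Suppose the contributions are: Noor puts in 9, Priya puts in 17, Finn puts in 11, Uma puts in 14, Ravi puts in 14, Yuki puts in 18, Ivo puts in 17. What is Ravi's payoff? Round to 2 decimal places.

Total contributed: 9 + 17 + 11 + 14 + 14 + 18 + 17 = 100.
Each receives 1.3 × 100 / 7 = 18.57 from the mitigation fund.
Ravi keeps 18 − 14 = 4, so Ravi's payoff is 4 + 18.57 = 22.57.

22.57 billion dollars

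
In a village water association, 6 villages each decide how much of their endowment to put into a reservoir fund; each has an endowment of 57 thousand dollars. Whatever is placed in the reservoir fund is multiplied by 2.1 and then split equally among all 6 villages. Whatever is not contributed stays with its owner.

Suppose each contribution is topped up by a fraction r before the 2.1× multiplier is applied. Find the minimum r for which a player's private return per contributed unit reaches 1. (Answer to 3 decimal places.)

With matching at rate r, one contributed unit becomes (1 + r) in the reservoir fund and returns 2.1 × (1 + r) / 6 to the contributor.
Setting this equal to 1: 1 + r = 6/2.1 = 2.8571.
So the minimum matching rate is r = 2.8571 − 1 = 1.857.

1.857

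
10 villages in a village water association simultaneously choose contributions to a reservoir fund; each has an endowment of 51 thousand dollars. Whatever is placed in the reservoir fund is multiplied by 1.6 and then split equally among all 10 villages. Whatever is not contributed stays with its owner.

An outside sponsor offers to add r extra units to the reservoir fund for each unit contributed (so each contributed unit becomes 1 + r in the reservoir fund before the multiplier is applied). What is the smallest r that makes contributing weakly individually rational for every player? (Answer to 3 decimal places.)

5.250

With matching at rate r, one contributed unit becomes (1 + r) in the reservoir fund and returns 1.6 × (1 + r) / 10 to the contributor.
Setting this equal to 1: 1 + r = 10/1.6 = 6.2500.
So the minimum matching rate is r = 6.2500 − 1 = 5.250.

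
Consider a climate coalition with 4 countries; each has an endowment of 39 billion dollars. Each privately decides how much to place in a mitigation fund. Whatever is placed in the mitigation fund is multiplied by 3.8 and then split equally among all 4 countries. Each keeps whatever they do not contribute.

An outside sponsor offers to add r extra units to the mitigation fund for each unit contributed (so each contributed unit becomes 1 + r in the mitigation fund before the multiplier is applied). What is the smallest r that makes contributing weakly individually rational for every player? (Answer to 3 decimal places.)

With matching at rate r, one contributed unit becomes (1 + r) in the mitigation fund and returns 3.8 × (1 + r) / 4 to the contributor.
Setting this equal to 1: 1 + r = 4/3.8 = 1.0526.
So the minimum matching rate is r = 1.0526 − 1 = 0.053.

0.053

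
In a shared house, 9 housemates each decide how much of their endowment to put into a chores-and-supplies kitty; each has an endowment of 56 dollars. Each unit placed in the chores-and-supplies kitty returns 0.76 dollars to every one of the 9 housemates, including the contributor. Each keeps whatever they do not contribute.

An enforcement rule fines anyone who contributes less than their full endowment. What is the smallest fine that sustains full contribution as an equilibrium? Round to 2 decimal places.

Given the others contribute fully, the best deviation is to contribute 0 (any partial contribution still incurs the fine and gives up units whose private return 0.76 is below 1).
Deviating from 56 to 0 saves 56 dollars but forfeits the deviator's share of the drop in the chores-and-supplies kitty: 0.76 × 56 = 42.56.
So the deviation gain is 56 − 42.56 = 13.44, and the fine must be at least 13.44 dollars to wipe it out.

13.44 dollars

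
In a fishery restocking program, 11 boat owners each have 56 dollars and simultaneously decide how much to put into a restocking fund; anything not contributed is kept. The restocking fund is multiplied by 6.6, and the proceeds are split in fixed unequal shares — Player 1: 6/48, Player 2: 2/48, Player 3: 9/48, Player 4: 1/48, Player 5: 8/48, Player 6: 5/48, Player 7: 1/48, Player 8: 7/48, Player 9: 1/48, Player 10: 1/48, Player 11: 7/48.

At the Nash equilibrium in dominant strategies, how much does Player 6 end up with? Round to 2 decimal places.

133.00 dollars

Player j's private return per contributed unit is 6.6 × (j's share). Contributing is weakly dominant for j when that share is at least 1/6.6 = 0.1515, and contributing 0 is dominant otherwise.
Player 3 and Player 5 clear that bar, contributing 56 each; the remaining 9 contribute 0. Total contributed: 112.
Player 6 keeps 56 and receives 6.6 × 112 × 5/48 = 77.00 from the restocking fund, for a payoff of 133.00.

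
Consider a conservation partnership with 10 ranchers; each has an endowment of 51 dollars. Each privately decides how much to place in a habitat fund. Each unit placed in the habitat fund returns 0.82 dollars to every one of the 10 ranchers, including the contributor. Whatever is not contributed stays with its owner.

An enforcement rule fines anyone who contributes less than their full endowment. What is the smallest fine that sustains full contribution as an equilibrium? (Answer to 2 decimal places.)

9.18 dollars

Given the others contribute fully, the best deviation is to contribute 0 (any partial contribution still incurs the fine and gives up units whose private return 0.82 is below 1).
Deviating from 51 to 0 saves 51 dollars but forfeits the deviator's share of the drop in the habitat fund: 0.82 × 51 = 41.82.
So the deviation gain is 51 − 41.82 = 9.18, and the fine must be at least 9.18 dollars to wipe it out.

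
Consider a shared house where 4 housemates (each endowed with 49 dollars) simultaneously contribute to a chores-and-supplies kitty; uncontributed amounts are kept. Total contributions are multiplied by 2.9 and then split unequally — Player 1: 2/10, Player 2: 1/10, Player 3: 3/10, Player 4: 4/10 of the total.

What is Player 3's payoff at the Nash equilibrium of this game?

Player j's private return per contributed unit is 2.9 × (j's share). Contributing is weakly dominant for j when that share is at least 1/2.9 = 0.3448, and contributing 0 is dominant otherwise.
The only share above 0.3448 is Player 4's 4/10, contributing 49; the remaining 3 contribute 0. Total contributed: 49.
Player 3 keeps 49 and receives 2.9 × 49 × 3/10 = 42.63 from the chores-and-supplies kitty, for a payoff of 91.63.

91.63 dollars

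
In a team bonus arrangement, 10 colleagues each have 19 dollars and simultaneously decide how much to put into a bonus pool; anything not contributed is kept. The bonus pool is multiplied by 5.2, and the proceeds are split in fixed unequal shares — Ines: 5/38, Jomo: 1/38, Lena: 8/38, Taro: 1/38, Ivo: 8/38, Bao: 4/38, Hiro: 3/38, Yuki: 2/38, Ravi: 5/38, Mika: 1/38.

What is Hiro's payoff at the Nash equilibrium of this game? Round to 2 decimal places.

34.60 dollars

Each unit j contributes comes back to j as 5.2 × (j's share), so j prefers to contribute only if that share exceeds 1/5.2 = 0.1923; otherwise keeping the unit dominates.
Lena and Ivo are above the threshold, contributing 19 each; the remaining 8 contribute 0. Total contributed: 38.
Hiro keeps 19 and receives 5.2 × 38 × 3/38 = 15.60 from the bonus pool, for a payoff of 34.60.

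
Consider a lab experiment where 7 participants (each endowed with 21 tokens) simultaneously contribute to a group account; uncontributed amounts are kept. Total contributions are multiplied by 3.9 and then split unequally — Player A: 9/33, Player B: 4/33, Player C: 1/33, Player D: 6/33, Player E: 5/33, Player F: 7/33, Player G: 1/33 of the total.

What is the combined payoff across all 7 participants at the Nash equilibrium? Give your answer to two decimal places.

207.90 tokens

For player j, contributing a unit is worthwhile iff 3.9 × (j's share) ≥ 1, i.e. iff j's share is at least 0.2564.
Only Player A (9/33) clears that bar, contributing 21; the remaining 6 contribute 0. Total contributed: 21.
The group account pays out 3.9 × 21 = 81.90 in total (split across the unequal shares, but the aggregate is all that matters for the group sum).
The 6 free-riders keep 21 each, adding 126. Group total = 126 + 81.90 = 207.90.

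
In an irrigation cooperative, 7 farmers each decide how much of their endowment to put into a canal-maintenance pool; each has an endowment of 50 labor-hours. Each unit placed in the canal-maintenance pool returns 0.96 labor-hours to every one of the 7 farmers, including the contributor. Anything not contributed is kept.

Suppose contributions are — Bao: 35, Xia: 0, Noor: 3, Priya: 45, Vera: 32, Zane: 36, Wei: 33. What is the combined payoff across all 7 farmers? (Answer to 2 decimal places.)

Total contributed: 35 + 0 + 3 + 45 + 32 + 36 + 33 = 184; total kept: 7 × 50 − 184 = 166.
The canal-maintenance pool pays out 0.96 × 7 × 184 = 1236.48 in aggregate.
Group total = 166 + 1236.48 = 1402.48.

1402.48 labor-hours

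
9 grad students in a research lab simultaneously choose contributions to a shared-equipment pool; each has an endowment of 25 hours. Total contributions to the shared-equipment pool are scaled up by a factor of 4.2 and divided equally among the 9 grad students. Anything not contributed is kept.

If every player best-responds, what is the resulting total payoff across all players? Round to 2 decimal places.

Each contributed unit returns 4.2/9 = 0.4667 to its contributor — below 1 — so contributing 0 is dominant for every player. At the Nash equilibrium everyone keeps their 25, and the group total is 9 × 25 = 225.

225.00 hours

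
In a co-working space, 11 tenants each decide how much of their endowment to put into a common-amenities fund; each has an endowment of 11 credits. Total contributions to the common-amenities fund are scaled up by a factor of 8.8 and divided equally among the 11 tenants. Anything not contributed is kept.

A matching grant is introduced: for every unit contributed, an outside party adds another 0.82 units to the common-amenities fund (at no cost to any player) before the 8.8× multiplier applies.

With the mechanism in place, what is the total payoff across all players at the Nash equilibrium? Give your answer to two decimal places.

Under the mechanism each unit contributed yields 8.8 × 1.82 / 11 = 1.4560 back to its contributor per unit of net cost, which exceeds 1, making full contribution the dominant choice for everyone.
At the Nash equilibrium everyone contributes 11. Group total payoff = 8.8 × 1.82 × 121 = 1937.94.

1937.94 credits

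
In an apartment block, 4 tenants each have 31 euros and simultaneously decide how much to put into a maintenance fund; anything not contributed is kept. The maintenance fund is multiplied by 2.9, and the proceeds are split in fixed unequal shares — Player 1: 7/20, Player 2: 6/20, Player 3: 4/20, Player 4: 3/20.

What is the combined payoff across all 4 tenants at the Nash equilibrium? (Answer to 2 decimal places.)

182.90 euros

Player j's private return per contributed unit is 2.9 × (j's share). Contributing is weakly dominant for j when that share is at least 1/2.9 = 0.3448, and contributing 0 is dominant otherwise.
Player 1 alone (share 7/20) is above the threshold, contributing 31; the remaining 3 contribute 0. Total contributed: 31.
The maintenance fund pays out 2.9 × 31 = 89.90 in total (split across the unequal shares, but the aggregate is all that matters for the group sum).
The 3 free-riders keep 31 each, adding 93. Group total = 93 + 89.90 = 182.90.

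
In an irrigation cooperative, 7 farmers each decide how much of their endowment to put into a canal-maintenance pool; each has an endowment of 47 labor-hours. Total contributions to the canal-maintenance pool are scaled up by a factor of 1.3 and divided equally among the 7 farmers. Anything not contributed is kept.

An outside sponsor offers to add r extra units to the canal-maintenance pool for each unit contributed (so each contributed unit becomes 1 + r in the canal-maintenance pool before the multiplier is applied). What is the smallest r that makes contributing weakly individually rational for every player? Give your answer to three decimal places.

4.385

With matching at rate r, one contributed unit becomes (1 + r) in the canal-maintenance pool and returns 1.3 × (1 + r) / 7 to the contributor.
Setting this equal to 1: 1 + r = 7/1.3 = 5.3846.
So the minimum matching rate is r = 5.3846 − 1 = 4.385.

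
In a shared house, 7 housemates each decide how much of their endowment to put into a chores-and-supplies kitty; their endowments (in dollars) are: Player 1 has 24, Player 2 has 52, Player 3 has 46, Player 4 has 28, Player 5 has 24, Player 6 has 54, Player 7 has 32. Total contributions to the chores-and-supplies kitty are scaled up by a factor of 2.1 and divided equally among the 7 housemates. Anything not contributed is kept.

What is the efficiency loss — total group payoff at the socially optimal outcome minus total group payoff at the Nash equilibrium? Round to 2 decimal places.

286.00 dollars

The private return per contributed unit is 2.1/7 = 0.3000 < 1 for every player regardless of endowment, so the Nash equilibrium is zero contribution and the group total is Σ E_j = 24 + 52 + 46 + 28 + 24 + 54 + 32 = 260.
Each contributed unit returns 2.100 to the group, so the social optimum is full contribution by everyone: group total = 2.100 × 260 = 546.00.
Efficiency loss = (2.100 − 1) × 260 = 286.00.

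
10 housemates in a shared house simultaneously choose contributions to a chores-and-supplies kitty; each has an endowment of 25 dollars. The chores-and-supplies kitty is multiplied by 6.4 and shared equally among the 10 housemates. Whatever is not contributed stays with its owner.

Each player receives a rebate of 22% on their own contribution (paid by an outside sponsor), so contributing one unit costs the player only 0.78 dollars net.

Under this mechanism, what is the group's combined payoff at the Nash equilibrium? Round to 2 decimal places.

250.00 dollars

Even with the mechanism, each unit contributed returns only (6.4/10) / 0.78 = 0.8205 per unit of net cost, so contributing nothing is still dominant.
Everyone keeps their endowment and the group total is 10 × 25 = 250.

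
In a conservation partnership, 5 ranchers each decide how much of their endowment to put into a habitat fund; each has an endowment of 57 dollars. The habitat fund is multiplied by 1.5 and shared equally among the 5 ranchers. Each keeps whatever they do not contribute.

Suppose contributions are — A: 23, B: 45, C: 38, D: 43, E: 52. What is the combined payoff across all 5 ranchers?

Total contributed: 23 + 45 + 38 + 43 + 52 = 201; total kept: 5 × 57 − 201 = 84.
The habitat fund pays out 1.5 × 201 = 301.50 in aggregate.
Group total = 84 + 301.50 = 385.50.

385.50 dollars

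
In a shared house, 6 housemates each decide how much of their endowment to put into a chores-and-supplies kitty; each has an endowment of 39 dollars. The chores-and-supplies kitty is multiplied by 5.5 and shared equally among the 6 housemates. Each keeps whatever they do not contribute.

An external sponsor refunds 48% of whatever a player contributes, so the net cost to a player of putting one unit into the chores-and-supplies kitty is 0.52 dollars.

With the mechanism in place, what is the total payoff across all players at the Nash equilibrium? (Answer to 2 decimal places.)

With the mechanism, a contributed unit returns (5.5/6) / 0.52 = 1.7628 per unit of net cost to the contributor — now above 1 — so contributing fully is weakly dominant for every player.
At the Nash equilibrium everyone contributes 39. Group total payoff = 6 × (39 × 0.48 + 5.5 × 39) = 1399.32.

1399.32 dollars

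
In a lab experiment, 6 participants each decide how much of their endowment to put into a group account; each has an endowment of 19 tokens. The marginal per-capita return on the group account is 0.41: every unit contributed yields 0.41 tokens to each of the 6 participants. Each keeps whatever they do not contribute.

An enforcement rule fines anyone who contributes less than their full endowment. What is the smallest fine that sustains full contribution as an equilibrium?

Given the others contribute fully, the best deviation is to contribute 0 (any partial contribution still incurs the fine and gives up units whose private return 0.41 is below 1).
Deviating from 19 to 0 saves 19 tokens but forfeits the deviator's share of the drop in the group account: 0.41 × 19 = 7.79.
So the deviation gain is 19 − 7.79 = 11.21, and the fine must be at least 11.21 tokens to wipe it out.

11.21 tokens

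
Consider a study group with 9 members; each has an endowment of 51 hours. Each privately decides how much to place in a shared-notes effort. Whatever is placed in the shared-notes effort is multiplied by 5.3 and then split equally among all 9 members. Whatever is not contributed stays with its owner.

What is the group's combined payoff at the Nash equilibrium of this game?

Each contributed unit returns 5.3/9 = 0.5889 to its contributor — below 1 — so contributing 0 is dominant for every player. At the Nash equilibrium everyone keeps their 51, and the group total is 9 × 51 = 459.

459.00 hours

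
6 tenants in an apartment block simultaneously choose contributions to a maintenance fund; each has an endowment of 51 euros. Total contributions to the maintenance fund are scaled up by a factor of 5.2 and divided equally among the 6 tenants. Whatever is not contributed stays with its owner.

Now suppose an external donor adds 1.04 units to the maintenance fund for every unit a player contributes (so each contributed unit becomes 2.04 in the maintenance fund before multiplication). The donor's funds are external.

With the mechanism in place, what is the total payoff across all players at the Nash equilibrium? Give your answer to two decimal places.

3246.05 euros

With the mechanism, a contributed unit returns 5.2 × 2.04 / 6 = 1.7680 per unit of net cost to the contributor — now above 1 — so contributing fully is weakly dominant for every player.
So the Nash equilibrium is full contribution by all 6; the group earns 5.2 × 2.04 × 306 = 3246.05.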